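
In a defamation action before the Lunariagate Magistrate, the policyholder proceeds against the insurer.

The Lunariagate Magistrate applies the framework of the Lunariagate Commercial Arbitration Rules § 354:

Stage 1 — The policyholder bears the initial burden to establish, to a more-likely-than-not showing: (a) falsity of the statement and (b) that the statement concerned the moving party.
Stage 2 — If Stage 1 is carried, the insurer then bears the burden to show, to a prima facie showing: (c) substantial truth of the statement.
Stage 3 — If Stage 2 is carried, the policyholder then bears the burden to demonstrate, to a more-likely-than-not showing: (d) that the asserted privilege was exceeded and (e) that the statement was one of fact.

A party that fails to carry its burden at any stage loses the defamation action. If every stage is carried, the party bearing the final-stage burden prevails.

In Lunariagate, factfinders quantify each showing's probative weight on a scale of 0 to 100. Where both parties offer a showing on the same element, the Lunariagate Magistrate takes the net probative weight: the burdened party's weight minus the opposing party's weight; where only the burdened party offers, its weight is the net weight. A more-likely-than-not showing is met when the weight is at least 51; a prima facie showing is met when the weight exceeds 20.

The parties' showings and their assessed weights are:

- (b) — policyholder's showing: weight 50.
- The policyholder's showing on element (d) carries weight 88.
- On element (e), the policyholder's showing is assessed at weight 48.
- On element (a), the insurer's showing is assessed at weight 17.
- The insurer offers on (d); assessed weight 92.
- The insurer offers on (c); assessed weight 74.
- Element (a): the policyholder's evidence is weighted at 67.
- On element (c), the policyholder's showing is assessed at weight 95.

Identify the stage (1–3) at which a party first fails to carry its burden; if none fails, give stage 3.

stage 1

At Stage 1 the policyholder must meet a more-likely-than-not showing (weight is at least 51): on (a) the weight is 67 less the opposing 17 gives net 50, < 51, so (a) does not meet the standard; on (b) the weight is 50, which does not reach 51, so (b) does not meet the standard.
  The policyholder does not carry Stage 1.
So the insurer prevails.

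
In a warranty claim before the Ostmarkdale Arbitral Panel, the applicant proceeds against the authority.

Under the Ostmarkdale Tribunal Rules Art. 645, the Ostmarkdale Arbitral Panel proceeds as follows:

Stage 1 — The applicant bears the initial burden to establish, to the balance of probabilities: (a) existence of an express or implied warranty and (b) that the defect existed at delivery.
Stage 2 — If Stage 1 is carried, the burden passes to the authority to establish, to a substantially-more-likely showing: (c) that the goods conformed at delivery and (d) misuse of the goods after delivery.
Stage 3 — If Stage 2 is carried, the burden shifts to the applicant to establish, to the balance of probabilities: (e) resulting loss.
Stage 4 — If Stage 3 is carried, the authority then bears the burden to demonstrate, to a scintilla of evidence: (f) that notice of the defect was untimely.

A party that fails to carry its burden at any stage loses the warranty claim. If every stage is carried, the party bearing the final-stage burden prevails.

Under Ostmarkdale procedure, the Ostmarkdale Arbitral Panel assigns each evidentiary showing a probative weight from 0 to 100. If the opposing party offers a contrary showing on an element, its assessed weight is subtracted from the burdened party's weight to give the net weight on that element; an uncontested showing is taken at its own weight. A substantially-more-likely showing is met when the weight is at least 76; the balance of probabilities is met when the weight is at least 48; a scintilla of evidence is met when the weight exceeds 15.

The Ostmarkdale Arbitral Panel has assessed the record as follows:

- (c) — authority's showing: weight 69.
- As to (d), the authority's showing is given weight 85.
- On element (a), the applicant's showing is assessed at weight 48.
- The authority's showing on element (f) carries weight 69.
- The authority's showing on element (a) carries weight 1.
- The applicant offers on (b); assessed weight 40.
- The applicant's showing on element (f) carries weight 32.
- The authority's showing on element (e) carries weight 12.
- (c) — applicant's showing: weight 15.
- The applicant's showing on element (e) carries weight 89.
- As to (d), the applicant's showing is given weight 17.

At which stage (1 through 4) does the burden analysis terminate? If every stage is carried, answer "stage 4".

stage 1

Stage 1 (applicant, the balance of probabilities, weight is at least 48): (a) net 48−1=47 < 48 — fails; (b) 40 < 48 — fails.
  Stage 1 not carried; the applicant fails its burden.
The analysis ends at Stage 1; the authority prevails.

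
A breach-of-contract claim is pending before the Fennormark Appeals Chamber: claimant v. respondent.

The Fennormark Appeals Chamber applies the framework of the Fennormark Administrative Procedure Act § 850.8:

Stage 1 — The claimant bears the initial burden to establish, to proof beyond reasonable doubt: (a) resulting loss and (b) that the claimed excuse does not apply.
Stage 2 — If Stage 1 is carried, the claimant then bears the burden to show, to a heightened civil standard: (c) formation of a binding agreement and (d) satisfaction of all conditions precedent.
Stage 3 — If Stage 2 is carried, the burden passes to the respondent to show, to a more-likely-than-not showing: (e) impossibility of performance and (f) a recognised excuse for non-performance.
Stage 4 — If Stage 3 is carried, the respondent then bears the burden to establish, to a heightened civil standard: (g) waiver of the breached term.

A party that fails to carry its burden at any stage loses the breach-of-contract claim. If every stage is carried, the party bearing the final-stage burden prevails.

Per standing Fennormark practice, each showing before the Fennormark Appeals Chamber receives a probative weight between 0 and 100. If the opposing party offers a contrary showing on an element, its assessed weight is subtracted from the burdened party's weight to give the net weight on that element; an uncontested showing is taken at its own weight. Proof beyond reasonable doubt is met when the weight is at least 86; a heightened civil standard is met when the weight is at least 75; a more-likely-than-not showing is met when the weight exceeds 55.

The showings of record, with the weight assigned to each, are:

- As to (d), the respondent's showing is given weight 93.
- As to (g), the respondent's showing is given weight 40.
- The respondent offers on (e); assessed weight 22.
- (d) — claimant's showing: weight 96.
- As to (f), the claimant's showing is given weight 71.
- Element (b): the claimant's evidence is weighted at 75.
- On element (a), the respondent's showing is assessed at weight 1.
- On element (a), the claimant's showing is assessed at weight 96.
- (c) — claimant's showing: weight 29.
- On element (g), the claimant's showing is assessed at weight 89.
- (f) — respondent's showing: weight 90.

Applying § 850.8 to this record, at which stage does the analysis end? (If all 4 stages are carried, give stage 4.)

At Stage 1 the claimant must meet proof beyond reasonable doubt (weight is at least 86): on (a) the weight is 96 less the opposing 1 gives net 95, which does reach 86, so (a) meets the standard; on (b) the weight is 75, < 86, so (b) does not meet the standard.
  The claimant does not carry Stage 1.
The analysis ends at Stage 1; the respondent prevails.

stage 1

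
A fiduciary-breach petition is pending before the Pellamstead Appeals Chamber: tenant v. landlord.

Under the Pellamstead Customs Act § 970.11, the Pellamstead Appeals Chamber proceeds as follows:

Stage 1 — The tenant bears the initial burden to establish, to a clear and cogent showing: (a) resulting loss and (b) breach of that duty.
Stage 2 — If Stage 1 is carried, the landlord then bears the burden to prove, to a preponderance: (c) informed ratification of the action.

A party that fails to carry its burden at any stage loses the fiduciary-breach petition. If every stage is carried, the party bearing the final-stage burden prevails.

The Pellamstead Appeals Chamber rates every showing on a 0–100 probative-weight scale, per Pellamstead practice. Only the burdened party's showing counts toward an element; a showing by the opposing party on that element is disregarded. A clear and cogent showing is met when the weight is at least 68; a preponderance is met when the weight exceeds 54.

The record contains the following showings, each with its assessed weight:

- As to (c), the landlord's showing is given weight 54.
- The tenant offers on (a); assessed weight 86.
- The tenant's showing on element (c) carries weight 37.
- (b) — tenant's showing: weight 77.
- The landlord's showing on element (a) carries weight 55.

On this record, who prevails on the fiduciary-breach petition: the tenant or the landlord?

tenant

At Stage 1 the tenant must meet a clear and cogent showing (weight is at least 68): on (a) the weight is 86 (the landlord's 55 is given no effect), which does reach 68, so (a) meets the standard; on (b) the weight is 77, which does reach 68, so (b) meets the standard.
  All elements met. The burden passes to the landlord.
At Stage 2 the landlord must meet a preponderance (weight exceeds 54): on (c) the weight is 54 (the tenant's 37 is given no effect), ≤ 54, so (c) does not meet the standard.
  Not every element is met, so the landlord fails to carry Stage 2.
The analysis ends at Stage 2; the tenant prevails.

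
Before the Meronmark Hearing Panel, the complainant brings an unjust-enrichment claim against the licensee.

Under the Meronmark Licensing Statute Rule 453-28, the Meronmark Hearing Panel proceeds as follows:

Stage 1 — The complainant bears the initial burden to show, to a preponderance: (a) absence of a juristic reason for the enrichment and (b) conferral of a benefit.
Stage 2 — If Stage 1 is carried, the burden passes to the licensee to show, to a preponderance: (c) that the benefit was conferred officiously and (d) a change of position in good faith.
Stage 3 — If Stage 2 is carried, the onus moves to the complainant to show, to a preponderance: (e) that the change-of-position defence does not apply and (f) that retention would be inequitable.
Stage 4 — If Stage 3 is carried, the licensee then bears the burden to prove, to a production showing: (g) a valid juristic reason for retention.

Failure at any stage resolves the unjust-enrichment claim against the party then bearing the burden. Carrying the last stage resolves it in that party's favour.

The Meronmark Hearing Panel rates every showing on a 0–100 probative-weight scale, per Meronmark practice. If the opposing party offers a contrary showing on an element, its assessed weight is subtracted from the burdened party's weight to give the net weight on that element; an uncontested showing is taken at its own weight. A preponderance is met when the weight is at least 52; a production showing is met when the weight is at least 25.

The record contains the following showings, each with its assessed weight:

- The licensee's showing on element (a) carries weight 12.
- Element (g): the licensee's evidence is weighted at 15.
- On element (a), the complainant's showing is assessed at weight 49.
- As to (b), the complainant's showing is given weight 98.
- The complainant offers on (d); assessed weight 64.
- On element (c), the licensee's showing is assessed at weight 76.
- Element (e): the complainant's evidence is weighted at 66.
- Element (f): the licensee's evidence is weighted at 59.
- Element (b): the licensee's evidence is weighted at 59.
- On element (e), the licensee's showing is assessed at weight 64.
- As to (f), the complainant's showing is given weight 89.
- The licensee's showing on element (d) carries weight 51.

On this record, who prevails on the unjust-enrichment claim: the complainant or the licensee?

licensee

Stage 1 (complainant, a preponderance, weight is at least 52): (a) net 49−12=37 < 52 — fails; (b) net 98−59=39 < 52 — fails.
  Stage 1 not carried; the complainant fails its burden.
The analysis ends at Stage 1; the licensee prevails.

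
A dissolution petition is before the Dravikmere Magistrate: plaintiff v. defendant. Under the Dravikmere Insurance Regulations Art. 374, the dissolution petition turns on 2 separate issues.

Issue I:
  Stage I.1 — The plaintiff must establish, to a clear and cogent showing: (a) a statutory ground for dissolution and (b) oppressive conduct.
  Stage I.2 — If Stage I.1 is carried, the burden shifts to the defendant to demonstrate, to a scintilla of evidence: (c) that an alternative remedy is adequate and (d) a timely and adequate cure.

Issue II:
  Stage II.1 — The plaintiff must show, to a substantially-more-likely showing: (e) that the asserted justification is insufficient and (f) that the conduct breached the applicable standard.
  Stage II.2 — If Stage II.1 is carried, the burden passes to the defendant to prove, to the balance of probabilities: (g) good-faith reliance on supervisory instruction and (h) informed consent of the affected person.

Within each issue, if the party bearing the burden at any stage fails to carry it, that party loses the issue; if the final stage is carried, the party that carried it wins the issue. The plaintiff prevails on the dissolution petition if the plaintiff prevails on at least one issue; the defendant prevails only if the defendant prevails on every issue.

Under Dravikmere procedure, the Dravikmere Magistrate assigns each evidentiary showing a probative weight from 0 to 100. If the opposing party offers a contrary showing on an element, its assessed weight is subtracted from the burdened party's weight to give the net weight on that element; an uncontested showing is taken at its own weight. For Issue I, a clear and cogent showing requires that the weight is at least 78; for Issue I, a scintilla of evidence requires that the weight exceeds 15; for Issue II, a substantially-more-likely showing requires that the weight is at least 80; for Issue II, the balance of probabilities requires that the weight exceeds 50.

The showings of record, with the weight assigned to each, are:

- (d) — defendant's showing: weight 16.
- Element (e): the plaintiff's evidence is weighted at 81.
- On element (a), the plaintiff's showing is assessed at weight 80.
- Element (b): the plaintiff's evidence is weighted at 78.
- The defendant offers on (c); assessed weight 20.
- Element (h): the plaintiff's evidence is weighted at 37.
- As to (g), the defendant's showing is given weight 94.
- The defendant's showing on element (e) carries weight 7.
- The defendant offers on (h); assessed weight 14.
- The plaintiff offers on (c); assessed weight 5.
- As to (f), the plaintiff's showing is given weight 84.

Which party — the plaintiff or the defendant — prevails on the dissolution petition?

plaintiff

— Issue I —
Stage I.1 — burden on plaintiff; standard: a clear and cogent showing (weight is at least 78).
    (a): 80 ≥ 78 [met]
    (b): 78 ≥ 78 [met]
  Stage I.1 carried; the burden shifts to the defendant.
Stage I.2 — burden on defendant; standard: a scintilla of evidence (weight exceeds 15).
    (c): 20 − 5 = 15 ≤ 15 [not met]
    (d): 16 > 15 [met]
  Stage I.2 not carried; the defendant fails its burden.
The plaintiff prevails on this issue.
— Issue II —
Stage II.1 — burden on plaintiff; standard: a substantially-more-likely showing (weight is at least 80).
    (e): 81 − 7 = 74 < 80 [not met]
    (f): 84 ≥ 80 [met]
  The plaintiff does not carry Stage II.1.
So the defendant prevails on this issue.
Per-issue: Issue I → plaintiff; Issue II → defendant. The plaintiff must prevail on at least one issue; overall, the plaintiff prevails.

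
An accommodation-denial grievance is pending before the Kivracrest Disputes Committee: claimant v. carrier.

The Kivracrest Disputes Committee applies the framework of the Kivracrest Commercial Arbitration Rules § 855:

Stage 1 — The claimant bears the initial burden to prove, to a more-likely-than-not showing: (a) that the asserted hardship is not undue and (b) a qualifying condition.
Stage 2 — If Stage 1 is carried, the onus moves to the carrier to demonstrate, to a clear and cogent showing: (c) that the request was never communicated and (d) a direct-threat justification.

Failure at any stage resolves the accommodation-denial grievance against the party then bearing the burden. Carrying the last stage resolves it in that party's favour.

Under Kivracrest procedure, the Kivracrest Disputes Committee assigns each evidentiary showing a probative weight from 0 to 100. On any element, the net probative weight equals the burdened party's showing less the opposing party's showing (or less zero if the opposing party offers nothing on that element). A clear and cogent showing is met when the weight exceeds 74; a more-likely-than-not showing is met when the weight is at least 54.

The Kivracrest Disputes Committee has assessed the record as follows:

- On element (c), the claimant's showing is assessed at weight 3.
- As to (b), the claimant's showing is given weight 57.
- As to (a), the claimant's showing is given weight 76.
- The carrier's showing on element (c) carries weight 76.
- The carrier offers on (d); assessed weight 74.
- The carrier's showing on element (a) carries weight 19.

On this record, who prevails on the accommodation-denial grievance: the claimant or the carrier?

Stage 1 — burden on claimant; standard: a more-likely-than-not showing (weight is at least 54).
    (a): 76 − 19 = 57 ≥ 54 [met]
    (b): 57 ≥ 54 [met]
  The claimant carries Stage 1; the carrier now bears the burden.
Stage 2 — burden on carrier; standard: a clear and cogent showing (weight exceeds 74).
    (c): 76 − 3 = 73 ≤ 74 [not met]
    (d): 74 ≤ 74 [not met]
  Stage 2 not carried; the carrier fails its burden.
The analysis ends at Stage 2; the claimant prevails.

claimant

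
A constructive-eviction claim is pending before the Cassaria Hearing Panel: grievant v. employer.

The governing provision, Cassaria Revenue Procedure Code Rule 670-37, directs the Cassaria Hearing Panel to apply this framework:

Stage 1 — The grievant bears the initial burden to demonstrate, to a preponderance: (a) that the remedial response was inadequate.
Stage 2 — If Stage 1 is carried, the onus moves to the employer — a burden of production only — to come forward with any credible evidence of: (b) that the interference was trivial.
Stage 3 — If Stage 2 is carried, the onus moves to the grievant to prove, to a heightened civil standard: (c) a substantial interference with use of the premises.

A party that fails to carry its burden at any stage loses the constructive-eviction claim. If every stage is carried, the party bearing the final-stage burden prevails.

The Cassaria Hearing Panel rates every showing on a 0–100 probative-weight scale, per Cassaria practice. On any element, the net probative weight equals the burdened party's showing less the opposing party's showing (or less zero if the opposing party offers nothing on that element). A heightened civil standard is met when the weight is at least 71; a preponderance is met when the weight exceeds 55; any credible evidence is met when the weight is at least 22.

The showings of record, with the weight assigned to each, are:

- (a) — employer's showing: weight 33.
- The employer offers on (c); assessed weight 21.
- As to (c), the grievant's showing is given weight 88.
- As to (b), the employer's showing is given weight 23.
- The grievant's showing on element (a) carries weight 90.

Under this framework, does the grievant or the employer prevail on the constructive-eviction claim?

employer

At Stage 1 the grievant must meet a preponderance (weight exceeds 55): on (a) the weight is 90 less the opposing 33 gives net 57, > 55, so (a) meets the standard.
  Stage 1 carried; the burden shifts to the employer.
At Stage 2 the employer must meet any credible evidence (weight is at least 22): on (b) the weight is 23, which does reach 22, so (b) meets the standard.
  Stage 2 is satisfied; the onus moves to the grievant.
At Stage 3 the grievant must meet a heightened civil standard (weight is at least 71): on (c) the weight is 88 less the opposing 21 gives net 67, < 71, so (c) does not meet the standard.
  Stage 3 not carried; the grievant fails its burden.
So the employer prevails.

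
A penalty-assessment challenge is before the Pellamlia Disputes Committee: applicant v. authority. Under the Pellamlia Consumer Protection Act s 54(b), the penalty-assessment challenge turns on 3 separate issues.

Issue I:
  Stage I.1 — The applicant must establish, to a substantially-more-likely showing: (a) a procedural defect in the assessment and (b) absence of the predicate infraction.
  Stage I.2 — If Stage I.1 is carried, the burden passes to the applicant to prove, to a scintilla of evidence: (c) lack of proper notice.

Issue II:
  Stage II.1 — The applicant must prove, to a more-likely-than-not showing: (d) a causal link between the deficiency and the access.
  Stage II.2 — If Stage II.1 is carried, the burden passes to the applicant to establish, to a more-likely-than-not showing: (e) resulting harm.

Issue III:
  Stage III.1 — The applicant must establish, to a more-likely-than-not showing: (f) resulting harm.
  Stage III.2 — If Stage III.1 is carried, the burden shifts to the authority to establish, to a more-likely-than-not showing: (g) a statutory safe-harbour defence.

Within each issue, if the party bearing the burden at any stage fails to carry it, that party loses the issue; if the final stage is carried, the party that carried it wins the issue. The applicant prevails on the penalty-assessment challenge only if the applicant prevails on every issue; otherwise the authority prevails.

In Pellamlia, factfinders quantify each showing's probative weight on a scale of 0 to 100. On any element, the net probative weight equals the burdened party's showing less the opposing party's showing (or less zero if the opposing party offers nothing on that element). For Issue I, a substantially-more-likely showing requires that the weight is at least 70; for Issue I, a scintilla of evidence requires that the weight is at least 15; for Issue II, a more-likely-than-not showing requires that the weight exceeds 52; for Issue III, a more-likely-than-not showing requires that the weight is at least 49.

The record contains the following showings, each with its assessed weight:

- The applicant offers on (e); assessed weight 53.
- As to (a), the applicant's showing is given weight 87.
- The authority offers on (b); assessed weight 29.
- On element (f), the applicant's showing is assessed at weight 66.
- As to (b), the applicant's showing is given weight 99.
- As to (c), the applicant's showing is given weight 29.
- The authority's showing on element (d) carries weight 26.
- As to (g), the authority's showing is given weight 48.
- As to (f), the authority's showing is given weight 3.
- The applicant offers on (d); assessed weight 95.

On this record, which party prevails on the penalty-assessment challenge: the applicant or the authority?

— Issue I —
At Stage I.1 the applicant must meet a substantially-more-likely showing (weight is at least 70): on (a) the weight is 87, which does reach 70, so (a) meets the standard; on (b) the weight is 99 less the opposing 29 gives net 70, which does reach 70, so (b) meets the standard.
  All elements met. The applicant retains the burden for Stage I.2.
At Stage I.2 the applicant must meet a scintilla of evidence (weight is at least 15): on (c) the weight is 29, ≥ 15, so (c) meets the standard.
  All elements met at the final stage.
All stages carried — the applicant prevails on this issue.
— Issue II —
Stage II.1 — burden on applicant; standard: a more-likely-than-not showing (weight exceeds 52).
    (d): 95 − 26 = 69 > 52 [met]
  Stage II.1 carried; the burden remains with the applicant.
Stage II.2 — burden on applicant; standard: a more-likely-than-not showing (weight exceeds 52).
    (e): 53 > 52 [met]
  All elements met at the final stage.
With every stage satisfied, the applicant prevails on this issue.
— Issue III —
At Stage III.1 the applicant must meet a more-likely-than-not showing (weight is at least 49): on (f) the weight is 66 less the opposing 3 gives net 63, which does reach 49, so (f) meets the standard.
  Stage III.1 carried; the burden shifts to the authority.
At Stage III.2 the authority must meet a more-likely-than-not showing (weight is at least 49): on (g) the weight is 48, < 49, so (g) does not meet the standard.
  The authority does not carry Stage III.2.
The analysis ends at Stage III.2; the applicant prevails on this issue.
Per-issue: Issue I → applicant; Issue II → applicant; Issue III → applicant. The applicant must prevail on every issue; overall, the applicant prevails.

applicant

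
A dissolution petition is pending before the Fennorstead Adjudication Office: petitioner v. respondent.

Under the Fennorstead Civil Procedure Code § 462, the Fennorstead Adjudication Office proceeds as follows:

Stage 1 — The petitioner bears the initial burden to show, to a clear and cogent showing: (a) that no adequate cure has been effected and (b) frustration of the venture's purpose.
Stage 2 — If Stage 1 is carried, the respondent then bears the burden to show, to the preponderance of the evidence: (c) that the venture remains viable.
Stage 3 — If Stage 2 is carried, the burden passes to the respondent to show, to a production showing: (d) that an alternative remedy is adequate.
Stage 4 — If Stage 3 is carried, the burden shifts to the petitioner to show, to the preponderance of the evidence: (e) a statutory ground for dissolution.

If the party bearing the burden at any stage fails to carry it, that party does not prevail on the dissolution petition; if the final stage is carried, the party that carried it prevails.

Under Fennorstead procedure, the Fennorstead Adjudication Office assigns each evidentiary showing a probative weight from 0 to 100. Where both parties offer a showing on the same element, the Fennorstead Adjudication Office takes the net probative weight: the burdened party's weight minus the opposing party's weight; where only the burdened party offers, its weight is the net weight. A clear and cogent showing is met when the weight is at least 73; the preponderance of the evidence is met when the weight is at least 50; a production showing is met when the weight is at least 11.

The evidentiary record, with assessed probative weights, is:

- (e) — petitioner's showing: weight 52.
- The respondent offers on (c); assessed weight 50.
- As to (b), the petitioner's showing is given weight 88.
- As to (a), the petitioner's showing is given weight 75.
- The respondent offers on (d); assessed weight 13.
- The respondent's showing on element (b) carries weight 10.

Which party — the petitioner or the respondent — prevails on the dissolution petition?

petitioner

Stage 1 (petitioner, a clear and cogent showing, weight is at least 73): (a) 75 ≥ 73 — meets; (b) net 88−10=78 ≥ 73 — meets.
  Stage 1 is satisfied; the onus moves to the respondent.
Stage 2 (respondent, the preponderance of the evidence, weight is at least 50): (c) 50 ≥ 50 — meets.
  Stage 2 carried; the burden remains with the respondent.
Stage 3 (respondent, a production showing, weight is at least 11): (d) 13 ≥ 11 — meets.
  Stage 3 is satisfied; the onus moves to the petitioner.
Stage 4 (petitioner, the preponderance of the evidence, weight is at least 50): (e) 52 ≥ 50 — meets.
  All elements met at the final stage.
With every stage satisfied, the petitioner prevails.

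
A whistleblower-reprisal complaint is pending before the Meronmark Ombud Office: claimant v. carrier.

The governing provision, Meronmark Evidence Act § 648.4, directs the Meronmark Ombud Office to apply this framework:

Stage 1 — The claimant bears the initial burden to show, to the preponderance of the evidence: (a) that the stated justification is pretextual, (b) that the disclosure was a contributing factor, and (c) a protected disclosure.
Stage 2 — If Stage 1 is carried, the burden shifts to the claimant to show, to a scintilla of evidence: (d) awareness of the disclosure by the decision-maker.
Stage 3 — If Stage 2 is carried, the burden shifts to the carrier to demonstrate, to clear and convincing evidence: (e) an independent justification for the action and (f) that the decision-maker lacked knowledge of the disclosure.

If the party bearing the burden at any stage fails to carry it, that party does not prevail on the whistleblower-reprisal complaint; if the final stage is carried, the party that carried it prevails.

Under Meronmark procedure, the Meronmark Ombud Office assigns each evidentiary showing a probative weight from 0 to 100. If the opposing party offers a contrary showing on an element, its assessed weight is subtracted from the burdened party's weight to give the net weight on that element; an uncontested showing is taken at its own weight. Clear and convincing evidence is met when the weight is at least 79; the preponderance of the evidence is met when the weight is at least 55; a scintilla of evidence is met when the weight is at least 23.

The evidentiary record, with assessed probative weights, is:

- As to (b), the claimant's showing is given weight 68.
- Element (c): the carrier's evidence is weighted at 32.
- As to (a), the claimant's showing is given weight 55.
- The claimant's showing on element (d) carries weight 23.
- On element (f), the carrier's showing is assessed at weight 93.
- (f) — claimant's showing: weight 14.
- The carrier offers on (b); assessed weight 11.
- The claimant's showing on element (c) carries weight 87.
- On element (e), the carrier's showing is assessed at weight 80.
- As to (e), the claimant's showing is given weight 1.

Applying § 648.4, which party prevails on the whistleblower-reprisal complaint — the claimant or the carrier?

Stage 1 (claimant, the preponderance of the evidence, weight is at least 55): (a) 55 ≥ 55 — meets; (b) net 68−11=57 ≥ 55 — meets; (c) net 87−32=55 ≥ 55 — meets.
  Stage 1 is satisfied; the claimant continues to bear the burden.
Stage 2 (claimant, a scintilla of evidence, weight is at least 23): (d) 23 ≥ 23 — meets.
  All elements met. The burden passes to the carrier.
Stage 3 (carrier, clear and convincing evidence, weight is at least 79): (e) net 80−1=79 ≥ 79 — meets; (f) net 93−14=79 ≥ 79 — meets.
  The carrier carries the last stage.
Every stage carried; the carrier prevails.

carrier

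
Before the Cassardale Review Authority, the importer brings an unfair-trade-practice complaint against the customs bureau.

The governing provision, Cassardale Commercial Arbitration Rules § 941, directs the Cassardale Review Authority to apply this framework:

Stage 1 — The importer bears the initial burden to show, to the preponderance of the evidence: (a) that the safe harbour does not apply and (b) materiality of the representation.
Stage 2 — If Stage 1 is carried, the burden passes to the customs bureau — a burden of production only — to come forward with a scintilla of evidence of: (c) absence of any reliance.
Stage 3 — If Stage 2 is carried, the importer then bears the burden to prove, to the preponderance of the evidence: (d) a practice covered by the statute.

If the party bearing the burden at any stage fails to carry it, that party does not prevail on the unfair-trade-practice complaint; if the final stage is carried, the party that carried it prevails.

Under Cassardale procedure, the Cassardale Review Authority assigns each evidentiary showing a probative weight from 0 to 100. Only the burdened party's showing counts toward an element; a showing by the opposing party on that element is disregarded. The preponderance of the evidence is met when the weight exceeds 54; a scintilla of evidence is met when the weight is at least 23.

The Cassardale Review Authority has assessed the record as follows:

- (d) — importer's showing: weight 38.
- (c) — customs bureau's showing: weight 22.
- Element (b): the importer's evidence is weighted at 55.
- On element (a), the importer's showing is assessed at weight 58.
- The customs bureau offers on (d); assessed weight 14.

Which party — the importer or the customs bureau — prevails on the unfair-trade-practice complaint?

importer

At Stage 1 the importer must meet the preponderance of the evidence (weight exceeds 54): on (a) the weight is 58, > 54, so (a) meets the standard; on (b) the weight is 55, which does exceed 54, so (b) meets the standard.
  Stage 1 is satisfied; the onus moves to the customs bureau.
At Stage 2 the customs bureau must meet a scintilla of evidence (weight is at least 23): on (c) the weight is 22, < 23, so (c) does not meet the standard.
  The customs bureau does not carry Stage 2.
So the importer prevails.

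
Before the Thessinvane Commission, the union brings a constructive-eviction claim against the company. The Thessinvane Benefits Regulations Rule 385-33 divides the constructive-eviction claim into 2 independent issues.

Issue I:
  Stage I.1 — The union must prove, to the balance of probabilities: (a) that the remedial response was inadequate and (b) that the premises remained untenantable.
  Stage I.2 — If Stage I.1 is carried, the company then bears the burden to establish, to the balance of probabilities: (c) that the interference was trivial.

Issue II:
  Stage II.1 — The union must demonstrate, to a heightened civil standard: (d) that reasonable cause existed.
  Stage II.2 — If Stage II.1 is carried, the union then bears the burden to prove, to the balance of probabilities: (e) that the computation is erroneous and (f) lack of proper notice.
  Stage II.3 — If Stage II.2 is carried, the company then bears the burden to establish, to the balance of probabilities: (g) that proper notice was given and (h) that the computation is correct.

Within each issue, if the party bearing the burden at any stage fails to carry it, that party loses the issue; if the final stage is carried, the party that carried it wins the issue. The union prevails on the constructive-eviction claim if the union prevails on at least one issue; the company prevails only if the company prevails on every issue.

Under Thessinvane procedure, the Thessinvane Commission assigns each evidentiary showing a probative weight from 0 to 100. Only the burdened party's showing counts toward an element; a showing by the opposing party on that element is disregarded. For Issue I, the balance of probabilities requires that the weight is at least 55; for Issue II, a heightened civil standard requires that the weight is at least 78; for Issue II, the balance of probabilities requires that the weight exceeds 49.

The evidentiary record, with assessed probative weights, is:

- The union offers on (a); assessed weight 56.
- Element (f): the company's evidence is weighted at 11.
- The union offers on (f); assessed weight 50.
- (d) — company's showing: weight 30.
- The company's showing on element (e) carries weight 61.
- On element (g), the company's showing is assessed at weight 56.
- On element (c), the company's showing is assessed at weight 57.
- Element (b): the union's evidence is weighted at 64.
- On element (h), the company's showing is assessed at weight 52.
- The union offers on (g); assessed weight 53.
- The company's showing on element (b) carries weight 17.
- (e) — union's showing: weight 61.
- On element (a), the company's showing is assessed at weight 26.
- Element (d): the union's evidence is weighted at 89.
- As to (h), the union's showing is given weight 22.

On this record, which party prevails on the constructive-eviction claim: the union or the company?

— Issue I —
At Stage I.1 the union must meet the balance of probabilities (weight is at least 55): on (a) the weight is 56 (the company's 26 is given no effect), ≥ 55, so (a) meets the standard; on (b) the weight is 64 (the company's 17 is given no effect), ≥ 55, so (b) meets the standard.
  Stage I.1 is satisfied; the onus moves to the company.
At Stage I.2 the company must meet the balance of probabilities (weight is at least 55): on (c) the weight is 57, ≥ 55, so (c) meets the standard.
  Stage I.2 carried; the final stage is satisfied.
All stages carried — the company prevails on this issue.
— Issue II —
Stage II.1 (union, a heightened civil standard, weight is at least 78): (d) 89 (company's 30 disregarded) ≥ 78 — meets.
  Stage II.1 is satisfied; the union continues to bear the burden.
Stage II.2 (union, the balance of probabilities, weight exceeds 49): (e) 61 (company's 61 disregarded) > 49 — meets; (f) 50 (company's 11 disregarded) > 49 — meets.
  The union carries Stage II.2; the company now bears the burden.
Stage II.3 (company, the balance of probabilities, weight exceeds 49): (g) 56 (union's 53 disregarded) > 49 — meets; (h) 52 (union's 22 disregarded) > 49 — meets.
  The company carries the last stage.
Every stage carried; the company prevails on this issue.
Per-issue: Issue I → company; Issue II → company. The union must prevail on at least one issue; overall, the company prevails.

company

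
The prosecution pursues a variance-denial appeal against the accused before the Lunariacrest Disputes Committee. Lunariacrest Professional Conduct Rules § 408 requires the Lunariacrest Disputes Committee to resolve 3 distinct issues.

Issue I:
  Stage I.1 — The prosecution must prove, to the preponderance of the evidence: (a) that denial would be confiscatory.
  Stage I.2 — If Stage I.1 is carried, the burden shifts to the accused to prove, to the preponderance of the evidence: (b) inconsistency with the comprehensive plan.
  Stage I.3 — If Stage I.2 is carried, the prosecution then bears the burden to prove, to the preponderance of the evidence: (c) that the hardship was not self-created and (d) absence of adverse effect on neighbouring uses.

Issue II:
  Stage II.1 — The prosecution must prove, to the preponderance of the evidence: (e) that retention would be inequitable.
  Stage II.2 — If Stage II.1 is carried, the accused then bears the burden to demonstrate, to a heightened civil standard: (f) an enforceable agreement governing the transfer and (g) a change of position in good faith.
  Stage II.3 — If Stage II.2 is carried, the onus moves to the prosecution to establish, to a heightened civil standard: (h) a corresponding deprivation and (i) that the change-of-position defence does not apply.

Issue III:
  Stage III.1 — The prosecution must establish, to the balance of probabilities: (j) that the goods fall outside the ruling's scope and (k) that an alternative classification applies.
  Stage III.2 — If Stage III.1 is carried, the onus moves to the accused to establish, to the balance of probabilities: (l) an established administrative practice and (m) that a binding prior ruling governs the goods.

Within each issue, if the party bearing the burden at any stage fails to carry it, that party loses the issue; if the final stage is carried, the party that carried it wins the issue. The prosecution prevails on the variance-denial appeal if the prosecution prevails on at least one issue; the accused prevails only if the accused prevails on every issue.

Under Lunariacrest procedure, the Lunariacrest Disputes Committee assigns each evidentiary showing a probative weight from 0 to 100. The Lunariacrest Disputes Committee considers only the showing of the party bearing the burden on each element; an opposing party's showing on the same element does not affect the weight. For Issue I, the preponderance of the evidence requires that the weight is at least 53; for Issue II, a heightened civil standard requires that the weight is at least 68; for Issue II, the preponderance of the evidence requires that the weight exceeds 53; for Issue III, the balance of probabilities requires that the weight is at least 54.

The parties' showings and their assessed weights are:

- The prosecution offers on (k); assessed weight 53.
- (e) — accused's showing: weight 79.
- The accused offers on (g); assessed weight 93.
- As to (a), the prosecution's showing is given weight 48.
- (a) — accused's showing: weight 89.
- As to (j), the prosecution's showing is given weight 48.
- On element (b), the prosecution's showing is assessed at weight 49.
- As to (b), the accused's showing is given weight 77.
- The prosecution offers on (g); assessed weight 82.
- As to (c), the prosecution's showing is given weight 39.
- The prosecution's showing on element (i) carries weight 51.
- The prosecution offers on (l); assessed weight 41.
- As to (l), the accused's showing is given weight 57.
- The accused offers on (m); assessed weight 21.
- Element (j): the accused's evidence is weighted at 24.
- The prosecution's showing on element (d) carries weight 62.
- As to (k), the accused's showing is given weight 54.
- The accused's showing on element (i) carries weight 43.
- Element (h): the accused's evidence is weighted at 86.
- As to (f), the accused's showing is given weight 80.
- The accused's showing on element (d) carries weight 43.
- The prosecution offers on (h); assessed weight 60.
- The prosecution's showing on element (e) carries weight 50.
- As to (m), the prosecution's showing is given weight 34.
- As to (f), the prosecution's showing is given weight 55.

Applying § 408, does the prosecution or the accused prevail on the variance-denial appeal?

accused

— Issue I —
At Stage I.1 the prosecution must meet the preponderance of the evidence (weight is at least 53): on (a) the weight is 48 (the accused's 89 is given no effect), which does not reach 53, so (a) does not meet the standard.
  Not every element is met, so the prosecution fails to carry Stage I.1.
The accused prevails on this issue.
— Issue II —
Stage II.1 (prosecution, the preponderance of the evidence, weight exceeds 53): (e) 50 (accused's 79 disregarded) ≤ 53 — fails.
  Stage II.1 not carried; the prosecution fails its burden.
The accused prevails on this issue.
— Issue III —
At Stage III.1 the prosecution must meet the balance of probabilities (weight is at least 54): on (j) the weight is 48 (the accused's 24 is given no effect), which does not reach 54, so (j) does not meet the standard; on (k) the weight is 53 (the accused's 54 is given no effect), which does not reach 54, so (k) does not meet the standard.
  Stage III.1 not carried; the prosecution fails its burden.
So the accused prevails on this issue.
Per-issue: Issue I → accused; Issue II → accused; Issue III → accused. The prosecution must prevail on at least one issue; overall, the accused prevails.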